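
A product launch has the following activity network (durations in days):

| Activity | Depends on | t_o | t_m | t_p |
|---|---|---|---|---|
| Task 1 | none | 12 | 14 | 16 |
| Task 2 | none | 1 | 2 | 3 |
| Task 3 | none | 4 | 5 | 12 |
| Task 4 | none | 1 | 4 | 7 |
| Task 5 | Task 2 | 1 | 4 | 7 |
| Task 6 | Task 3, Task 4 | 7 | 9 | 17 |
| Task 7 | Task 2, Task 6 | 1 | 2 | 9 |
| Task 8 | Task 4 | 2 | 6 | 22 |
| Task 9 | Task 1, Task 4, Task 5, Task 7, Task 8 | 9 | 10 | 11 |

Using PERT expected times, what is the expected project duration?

te_Task 1 = (12 + 4·14 + 16)/6 = 84/6 = 14
te_Task 2 = (1 + 4·2 + 3)/6 = 12/6 = 2
te_Task 3 = (4 + 4·5 + 12)/6 = 36/6 = 6
te_Task 4 = (1 + 4·4 + 7)/6 = 24/6 = 4
te_Task 5 = (1 + 4·4 + 7)/6 = 24/6 = 4
te_Task 6 = (7 + 4·9 + 17)/6 = 60/6 = 10
te_Task 7 = (1 + 4·2 + 9)/6 = 18/6 = 3
te_Task 8 = (2 + 4·6 + 22)/6 = 48/6 = 8
te_Task 9 = (9 + 4·10 + 11)/6 = 60/6 = 10

Forward pass:
ES_Task 1 = 0; EF_Task 1 = 14
ES_Task 2 = 0; EF_Task 2 = 2
ES_Task 3 = 0; EF_Task 3 = 6
ES_Task 4 = 0; EF_Task 4 = 4
ES_Task 5 = 2; EF_Task 5 = 2+4 = 6
ES_Task 6 = max(EF_Task 3=6, EF_Task 4=4) = 6; EF_Task 6 = 6+10 = 16
ES_Task 7 = max(EF_Task 2=2, EF_Task 6=16) = 16; EF_Task 7 = 16+3 = 19
ES_Task 8 = 4; EF_Task 8 = 4+8 = 12
ES_Task 9 = max(EF_Task 1=14, EF_Task 4=4, EF_Task 5=6, EF_Task 7=19, EF_Task 8=12) = 19; EF_Task 9 = 19+10 = 29
Expected project duration μ = 29 days. Critical path: Task 3 → Task 6 → Task 7 → Task 9.

29 days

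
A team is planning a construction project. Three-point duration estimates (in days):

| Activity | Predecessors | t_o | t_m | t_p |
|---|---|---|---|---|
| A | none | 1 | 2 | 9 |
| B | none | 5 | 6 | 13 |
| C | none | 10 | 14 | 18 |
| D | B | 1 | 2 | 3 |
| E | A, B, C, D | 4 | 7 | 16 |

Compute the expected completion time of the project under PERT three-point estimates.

te_A = (1 + 4·2 + 9)/6 = 18/6 = 3
te_B = (5 + 4·6 + 13)/6 = 42/6 = 7
te_C = (10 + 4·14 + 18)/6 = 84/6 = 14
te_D = (1 + 4·2 + 3)/6 = 12/6 = 2
te_E = (4 + 4·7 + 16)/6 = 48/6 = 8

Forward pass:
ES_A = 0; EF_A = 3
ES_B = 0; EF_B = 7
ES_C = 0; EF_C = 14
ES_D = 7; EF_D = 7+2 = 9
ES_E = max(EF_A=3, EF_B=7, EF_C=14, EF_D=9) = 14; EF_E = 14+8 = 22
Expected project duration μ = 22 days. Critical path: C → E.

22 days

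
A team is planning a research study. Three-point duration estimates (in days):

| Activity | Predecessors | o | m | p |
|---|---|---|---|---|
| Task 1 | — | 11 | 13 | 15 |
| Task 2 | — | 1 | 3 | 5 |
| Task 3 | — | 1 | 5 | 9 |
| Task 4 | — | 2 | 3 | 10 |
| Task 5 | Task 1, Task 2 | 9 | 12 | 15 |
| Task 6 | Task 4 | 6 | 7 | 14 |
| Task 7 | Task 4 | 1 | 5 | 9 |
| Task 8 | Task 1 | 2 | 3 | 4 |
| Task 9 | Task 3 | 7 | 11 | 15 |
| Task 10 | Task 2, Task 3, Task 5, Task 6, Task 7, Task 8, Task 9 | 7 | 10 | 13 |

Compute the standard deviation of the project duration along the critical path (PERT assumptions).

te_Task 1 = (11 + 4·13 + 15)/6 = 78/6 = 13; σ²_Task 1 = ((15−11)/6)² = 0.444
te_Task 2 = (1 + 4·3 + 5)/6 = 18/6 = 3; σ²_Task 2 = ((5−1)/6)² = 0.444
te_Task 3 = (1 + 4·5 + 9)/6 = 30/6 = 5; σ²_Task 3 = ((9−1)/6)² = 1.778
te_Task 4 = (2 + 4·3 + 10)/6 = 24/6 = 4; σ²_Task 4 = ((10−2)/6)² = 1.778
te_Task 5 = (9 + 4·12 + 15)/6 = 72/6 = 12; σ²_Task 5 = ((15−9)/6)² = 1.000
te_Task 6 = (6 + 4·7 + 14)/6 = 48/6 = 8; σ²_Task 6 = ((14−6)/6)² = 1.778
te_Task 7 = (1 + 4·5 + 9)/6 = 30/6 = 5; σ²_Task 7 = ((9−1)/6)² = 1.778
te_Task 8 = (2 + 4·3 + 4)/6 = 18/6 = 3; σ²_Task 8 = ((4−2)/6)² = 0.111
te_Task 9 = (7 + 4·11 + 15)/6 = 66/6 = 11; σ²_Task 9 = ((15−7)/6)² = 1.778
te_Task 10 = (7 + 4·10 + 13)/6 = 60/6 = 10; σ²_Task 10 = ((13−7)/6)² = 1.000

Forward pass:
ES_Task 1 = 0; EF_Task 1 = 13
ES_Task 2 = 0; EF_Task 2 = 3
ES_Task 3 = 0; EF_Task 3 = 5
ES_Task 4 = 0; EF_Task 4 = 4
ES_Task 5 = max(EF_Task 1=13, EF_Task 2=3) = 13; EF_Task 5 = 13+12 = 25
ES_Task 6 = 4; EF_Task 6 = 4+8 = 12
ES_Task 7 = 4; EF_Task 7 = 4+5 = 9
ES_Task 8 = 13; EF_Task 8 = 13+3 = 16
ES_Task 9 = 5; EF_Task 9 = 5+11 = 16
ES_Task 10 = max(EF_Task 2=3, EF_Task 3=5, EF_Task 5=25, EF_Task 6=12, EF_Task 7=9, EF_Task 8=16, EF_Task 9=16) = 25; EF_Task 10 = 25+10 = 35
Expected project duration μ = 35 days. Critical path: Task 1 → Task 5 → Task 10.

Variance along critical path = 0.444 + 1.000 + 1.000 = 2.444
σ = √2.444 = 1.563 days

1.56 days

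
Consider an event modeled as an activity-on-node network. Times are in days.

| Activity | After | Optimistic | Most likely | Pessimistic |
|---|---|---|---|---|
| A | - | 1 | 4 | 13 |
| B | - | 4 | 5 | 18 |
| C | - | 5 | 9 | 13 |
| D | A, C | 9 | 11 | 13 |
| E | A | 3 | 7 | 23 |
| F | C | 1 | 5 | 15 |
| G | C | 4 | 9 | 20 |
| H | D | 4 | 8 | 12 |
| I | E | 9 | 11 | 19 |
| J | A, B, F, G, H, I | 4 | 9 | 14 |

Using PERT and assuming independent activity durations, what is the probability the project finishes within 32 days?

te_A = (1 + 4·4 + 13)/6 = 30/6 = 5; σ²_A = ((13−1)/6)² = 4.000
te_B = (4 + 4·5 + 18)/6 = 42/6 = 7; σ²_B = ((18−4)/6)² = 5.444
te_C = (5 + 4·9 + 13)/6 = 54/6 = 9; σ²_C = ((13−5)/6)² = 1.778
te_D = (9 + 4·11 + 13)/6 = 66/6 = 11; σ²_D = ((13−9)/6)² = 0.444
te_E = (3 + 4·7 + 23)/6 = 54/6 = 9; σ²_E = ((23−3)/6)² = 11.111
te_F = (1 + 4·5 + 15)/6 = 36/6 = 6; σ²_F = ((15−1)/6)² = 5.444
te_G = (4 + 4·9 + 20)/6 = 60/6 = 10; σ²_G = ((20−4)/6)² = 7.111
te_H = (4 + 4·8 + 12)/6 = 48/6 = 8; σ²_H = ((12−4)/6)² = 1.778
te_I = (9 + 4·11 + 19)/6 = 72/6 = 12; σ²_I = ((19−9)/6)² = 2.778
te_J = (4 + 4·9 + 14)/6 = 54/6 = 9; σ²_J = ((14−4)/6)² = 2.778

Forward pass:
ES_A = 0; EF_A = 5
ES_B = 0; EF_B = 7
ES_C = 0; EF_C = 9
ES_D = max(EF_A=5, EF_C=9) = 9; EF_D = 9+11 = 20
ES_E = 5; EF_E = 5+9 = 14
ES_F = 9; EF_F = 9+6 = 15
ES_G = 9; EF_G = 9+10 = 19
ES_H = 20; EF_H = 20+8 = 28
ES_I = 14; EF_I = 14+12 = 26
ES_J = max(EF_A=5, EF_B=7, EF_F=15, EF_G=19, EF_H=28, EF_I=26) = 28; EF_J = 28+9 = 37
Expected project duration μ = 37 days. Critical path: C → D → H → J.

Variance along critical path = 1.778 + 0.444 + 1.778 + 2.778 = 6.778; σ = √6.778 = 2.603 days.
Z = (32 − 37) / 2.603 = -1.921
P(T ≤ 32) = Φ(-1.921) ≈ 0.027

0.027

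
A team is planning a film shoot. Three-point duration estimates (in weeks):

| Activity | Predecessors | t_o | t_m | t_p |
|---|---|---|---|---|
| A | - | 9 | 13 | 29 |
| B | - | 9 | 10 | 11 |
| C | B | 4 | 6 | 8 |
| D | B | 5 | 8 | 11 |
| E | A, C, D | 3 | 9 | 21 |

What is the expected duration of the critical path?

28 weeks

te_A = (9 + 4·13 + 29)/6 = 90/6 = 15
te_B = (9 + 4·10 + 11)/6 = 60/6 = 10
te_C = (4 + 4·6 + 8)/6 = 36/6 = 6
te_D = (5 + 4·8 + 11)/6 = 48/6 = 8
te_E = (3 + 4·9 + 21)/6 = 60/6 = 10

Forward pass:
ES_A = 0; EF_A = 15
ES_B = 0; EF_B = 10
ES_C = 10; EF_C = 10+6 = 16
ES_D = 10; EF_D = 10+8 = 18
ES_E = max(EF_A=15, EF_C=16, EF_D=18) = 18; EF_E = 18+10 = 28
Expected project duration μ = 28 weeks. Critical path: B → D → E.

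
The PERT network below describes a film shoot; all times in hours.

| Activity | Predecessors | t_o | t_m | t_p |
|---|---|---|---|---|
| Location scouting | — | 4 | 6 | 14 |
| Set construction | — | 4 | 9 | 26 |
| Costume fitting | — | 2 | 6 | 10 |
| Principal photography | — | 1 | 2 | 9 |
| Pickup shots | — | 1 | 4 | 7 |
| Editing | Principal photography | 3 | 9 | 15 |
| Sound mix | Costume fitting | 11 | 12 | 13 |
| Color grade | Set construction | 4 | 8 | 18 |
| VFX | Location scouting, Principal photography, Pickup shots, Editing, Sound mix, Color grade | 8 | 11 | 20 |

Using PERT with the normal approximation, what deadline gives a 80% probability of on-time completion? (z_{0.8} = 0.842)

36.0 hours

te_Location scouting = (4 + 4·6 + 14)/6 = 42/6 = 7; σ²_Location scouting = ((14−4)/6)² = 2.778
te_Set construction = (4 + 4·9 + 26)/6 = 66/6 = 11; σ²_Set construction = ((26−4)/6)² = 13.444
te_Costume fitting = (2 + 4·6 + 10)/6 = 36/6 = 6; σ²_Costume fitting = ((10−2)/6)² = 1.778
te_Principal photography = (1 + 4·2 + 9)/6 = 18/6 = 3; σ²_Principal photography = ((9−1)/6)² = 1.778
te_Pickup shots = (1 + 4·4 + 7)/6 = 24/6 = 4; σ²_Pickup shots = ((7−1)/6)² = 1.000
te_Editing = (3 + 4·9 + 15)/6 = 54/6 = 9; σ²_Editing = ((15−3)/6)² = 4.000
te_Sound mix = (11 + 4·12 + 13)/6 = 72/6 = 12; σ²_Sound mix = ((13−11)/6)² = 0.111
te_Color grade = (4 + 4·8 + 18)/6 = 54/6 = 9; σ²_Color grade = ((18−4)/6)² = 5.444
te_VFX = (8 + 4·11 + 20)/6 = 72/6 = 12; σ²_VFX = ((20−8)/6)² = 4.000

Forward pass:
ES_Location scouting = 0; EF_Location scouting = 7
ES_Set construction = 0; EF_Set construction = 11
ES_Costume fitting = 0; EF_Costume fitting = 6
ES_Principal photography = 0; EF_Principal photography = 3
ES_Pickup shots = 0; EF_Pickup shots = 4
ES_Editing = 3; EF_Editing = 3+9 = 12
ES_Sound mix = 6; EF_Sound mix = 6+12 = 18
ES_Color grade = 11; EF_Color grade = 11+9 = 20
ES_VFX = max(EF_Location scouting=7, EF_Principal photography=3, EF_Pickup shots=4, EF_Editing=12, EF_Sound mix=18, EF_Color grade=20) = 20; EF_VFX = 20+12 = 32
Expected project duration μ = 32 hours. Critical path: Set construction → Color grade → VFX.

Variance along critical path = 13.444 + 5.444 + 4.000 = 22.889; σ = 4.784 hours.
D = μ + z·σ = 32 + 0.842·4.784 = 36.0 hours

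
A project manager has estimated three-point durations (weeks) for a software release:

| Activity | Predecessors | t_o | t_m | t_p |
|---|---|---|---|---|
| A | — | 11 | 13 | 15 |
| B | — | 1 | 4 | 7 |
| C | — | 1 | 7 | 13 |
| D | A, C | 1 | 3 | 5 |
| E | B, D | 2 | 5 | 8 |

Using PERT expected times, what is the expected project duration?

21 weeks

te_A = (11 + 4·13 + 15)/6 = 78/6 = 13
te_B = (1 + 4·4 + 7)/6 = 24/6 = 4
te_C = (1 + 4·7 + 13)/6 = 42/6 = 7
te_D = (1 + 4·3 + 5)/6 = 18/6 = 3
te_E = (2 + 4·5 + 8)/6 = 30/6 = 5

Forward pass:
ES_A = 0; EF_A = 13
ES_B = 0; EF_B = 4
ES_C = 0; EF_C = 7
ES_D = max(EF_A=13, EF_C=7) = 13; EF_D = 13+3 = 16
ES_E = max(EF_B=4, EF_D=16) = 16; EF_E = 16+5 = 21
Expected project duration μ = 21 weeks. Critical path: A → D → E.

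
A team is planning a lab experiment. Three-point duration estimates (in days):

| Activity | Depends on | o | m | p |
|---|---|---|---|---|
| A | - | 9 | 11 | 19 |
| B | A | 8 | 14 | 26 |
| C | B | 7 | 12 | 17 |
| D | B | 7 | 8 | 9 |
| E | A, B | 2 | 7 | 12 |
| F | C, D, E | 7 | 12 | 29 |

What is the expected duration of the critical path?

53 days

te_A = (9 + 4·11 + 19)/6 = 72/6 = 12
te_B = (8 + 4·14 + 26)/6 = 90/6 = 15
te_C = (7 + 4·12 + 17)/6 = 72/6 = 12
te_D = (7 + 4·8 + 9)/6 = 48/6 = 8
te_E = (2 + 4·7 + 12)/6 = 42/6 = 7
te_F = (7 + 4·12 + 29)/6 = 84/6 = 14

Forward pass:
ES_A = 0; EF_A = 12
ES_B = 12; EF_B = 12+15 = 27
ES_C = 27; EF_C = 27+12 = 39
ES_D = 27; EF_D = 27+8 = 35
ES_E = max(EF_A=12, EF_B=27) = 27; EF_E = 27+7 = 34
ES_F = max(EF_C=39, EF_D=35, EF_E=34) = 39; EF_F = 39+14 = 53
Expected project duration μ = 53 days. Critical path: A → B → C → F.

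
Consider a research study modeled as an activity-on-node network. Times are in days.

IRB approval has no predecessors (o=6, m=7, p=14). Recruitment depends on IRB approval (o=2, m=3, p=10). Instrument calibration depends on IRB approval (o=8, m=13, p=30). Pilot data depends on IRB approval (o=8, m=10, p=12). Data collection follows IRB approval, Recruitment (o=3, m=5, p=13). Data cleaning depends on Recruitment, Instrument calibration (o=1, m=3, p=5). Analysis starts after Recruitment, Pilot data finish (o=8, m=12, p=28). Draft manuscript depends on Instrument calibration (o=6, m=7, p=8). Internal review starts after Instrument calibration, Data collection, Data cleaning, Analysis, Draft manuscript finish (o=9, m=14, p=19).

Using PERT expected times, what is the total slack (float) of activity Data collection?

14 days

te_IRB approval = (6 + 4·7 + 14)/6 = 48/6 = 8
te_Recruitment = (2 + 4·3 + 10)/6 = 24/6 = 4
te_Instrument calibration = (8 + 4·13 + 30)/6 = 90/6 = 15
te_Pilot data = (8 + 4·10 + 12)/6 = 60/6 = 10
te_Data collection = (3 + 4·5 + 13)/6 = 36/6 = 6
te_Data cleaning = (1 + 4·3 + 5)/6 = 18/6 = 3
te_Analysis = (8 + 4·12 + 28)/6 = 84/6 = 14
te_Draft manuscript = (6 + 4·7 + 8)/6 = 42/6 = 7
te_Internal review = (9 + 4·14 + 19)/6 = 84/6 = 14

Forward pass:
ES_IRB approval = 0; EF_IRB approval = 8
ES_Recruitment = 8; EF_Recruitment = 8+4 = 12
ES_Instrument calibration = 8; EF_Instrument calibration = 8+15 = 23
ES_Pilot data = 8; EF_Pilot data = 8+10 = 18
ES_Data collection = max(EF_IRB approval=8, EF_Recruitment=12) = 12; EF_Data collection = 12+6 = 18
ES_Data cleaning = max(EF_Recruitment=12, EF_Instrument calibration=23) = 23; EF_Data cleaning = 23+3 = 26
ES_Analysis = max(EF_Recruitment=12, EF_Pilot data=18) = 18; EF_Analysis = 18+14 = 32
ES_Draft manuscript = 23; EF_Draft manuscript = 23+7 = 30
ES_Internal review = max(EF_Instrument calibration=23, EF_Data collection=18, EF_Data cleaning=26, EF_Analysis=32, EF_Draft manuscript=30) = 32; EF_Internal review = 32+14 = 46
Expected project duration μ = 46 days. Critical path: IRB approval → Pilot data → Analysis → Internal review.

Backward pass:
LF_Internal review = 46; LS_Internal review = 46−14 = 32
LF_Draft manuscript = LS_Internal review = 32; LS_Draft manuscript = 32−7 = 25
LF_Analysis = LS_Internal review = 32; LS_Analysis = 32−14 = 18
LF_Data cleaning = LS_Internal review = 32; LS_Data cleaning = 32−3 = 29
LF_Data collection = LS_Internal review = 32; LS_Data collection = 32−6 = 26
LF_Pilot data = LS_Analysis = 18; LS_Pilot data = 18−10 = 8
LF_Instrument calibration = min(LS_Data cleaning=29, LS_Draft manuscript=25, LS_Internal review=32) = 25; LS_Instrument calibration = 25−15 = 10
LF_Recruitment = min(LS_Data collection=26, LS_Data cleaning=29, LS_Analysis=18) = 18; LS_Recruitment = 18−4 = 14
LF_IRB approval = min(LS_Recruitment=14, LS_Instrument calibration=10, LS_Pilot data=8, LS_Data collection=26) = 8; LS_IRB approval = 8−8 = 0
Slack_Data collection = LS_Data collection − ES_Data collection = 26 − 12 = 14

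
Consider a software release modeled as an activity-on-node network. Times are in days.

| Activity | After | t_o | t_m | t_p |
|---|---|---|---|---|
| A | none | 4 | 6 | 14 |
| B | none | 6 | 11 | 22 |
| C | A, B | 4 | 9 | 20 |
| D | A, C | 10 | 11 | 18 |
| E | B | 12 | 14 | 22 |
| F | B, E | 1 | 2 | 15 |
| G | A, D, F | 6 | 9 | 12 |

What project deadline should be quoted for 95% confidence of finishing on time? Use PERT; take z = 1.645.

49.8 days

te_A = (4 + 4·6 + 14)/6 = 42/6 = 7; σ²_A = ((14−4)/6)² = 2.778
te_B = (6 + 4·11 + 22)/6 = 72/6 = 12; σ²_B = ((22−6)/6)² = 7.111
te_C = (4 + 4·9 + 20)/6 = 60/6 = 10; σ²_C = ((20−4)/6)² = 7.111
te_D = (10 + 4·11 + 18)/6 = 72/6 = 12; σ²_D = ((18−10)/6)² = 1.778
te_E = (12 + 4·14 + 22)/6 = 90/6 = 15; σ²_E = ((22−12)/6)² = 2.778
te_F = (1 + 4·2 + 15)/6 = 24/6 = 4; σ²_F = ((15−1)/6)² = 5.444
te_G = (6 + 4·9 + 12)/6 = 54/6 = 9; σ²_G = ((12−6)/6)² = 1.000

Forward pass:
ES_A = 0; EF_A = 7
ES_B = 0; EF_B = 12
ES_C = max(EF_A=7, EF_B=12) = 12; EF_C = 12+10 = 22
ES_D = max(EF_A=7, EF_C=22) = 22; EF_D = 22+12 = 34
ES_E = 12; EF_E = 12+15 = 27
ES_F = max(EF_B=12, EF_E=27) = 27; EF_F = 27+4 = 31
ES_G = max(EF_A=7, EF_D=34, EF_F=31) = 34; EF_G = 34+9 = 43
Expected project duration μ = 43 days. Critical path: B → C → D → G.

Variance along critical path = 7.111 + 7.111 + 1.778 + 1.000 = 17.000; σ = 4.123 days.
D = μ + z·σ = 43 + 1.645·4.123 = 49.8 days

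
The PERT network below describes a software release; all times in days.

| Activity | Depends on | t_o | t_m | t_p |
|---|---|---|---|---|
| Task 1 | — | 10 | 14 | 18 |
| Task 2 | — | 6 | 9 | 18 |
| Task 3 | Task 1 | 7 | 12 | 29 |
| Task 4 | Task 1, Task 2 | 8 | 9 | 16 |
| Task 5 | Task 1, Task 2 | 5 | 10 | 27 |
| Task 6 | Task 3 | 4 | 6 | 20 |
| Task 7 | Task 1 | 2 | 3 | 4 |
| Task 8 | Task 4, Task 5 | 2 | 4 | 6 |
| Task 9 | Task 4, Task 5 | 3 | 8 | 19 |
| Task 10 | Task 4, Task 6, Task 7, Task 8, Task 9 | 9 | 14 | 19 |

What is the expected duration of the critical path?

50 days

te_Task 1 = (10 + 4·14 + 18)/6 = 84/6 = 14
te_Task 2 = (6 + 4·9 + 18)/6 = 60/6 = 10
te_Task 3 = (7 + 4·12 + 29)/6 = 84/6 = 14
te_Task 4 = (8 + 4·9 + 16)/6 = 60/6 = 10
te_Task 5 = (5 + 4·10 + 27)/6 = 72/6 = 12
te_Task 6 = (4 + 4·6 + 20)/6 = 48/6 = 8
te_Task 7 = (2 + 4·3 + 4)/6 = 18/6 = 3
te_Task 8 = (2 + 4·4 + 6)/6 = 24/6 = 4
te_Task 9 = (3 + 4·8 + 19)/6 = 54/6 = 9
te_Task 10 = (9 + 4·14 + 19)/6 = 84/6 = 14

Forward pass:
ES_Task 1 = 0; EF_Task 1 = 14
ES_Task 2 = 0; EF_Task 2 = 10
ES_Task 3 = 14; EF_Task 3 = 14+14 = 28
ES_Task 4 = max(EF_Task 1=14, EF_Task 2=10) = 14; EF_Task 4 = 14+10 = 24
ES_Task 5 = max(EF_Task 1=14, EF_Task 2=10) = 14; EF_Task 5 = 14+12 = 26
ES_Task 6 = 28; EF_Task 6 = 28+8 = 36
ES_Task 7 = 14; EF_Task 7 = 14+3 = 17
ES_Task 8 = max(EF_Task 4=24, EF_Task 5=26) = 26; EF_Task 8 = 26+4 = 30
ES_Task 9 = max(EF_Task 4=24, EF_Task 5=26) = 26; EF_Task 9 = 26+9 = 35
ES_Task 10 = max(EF_Task 4=24, EF_Task 6=36, EF_Task 7=17, EF_Task 8=30, EF_Task 9=35) = 36; EF_Task 10 = 36+14 = 50
Expected project duration μ = 50 days. Critical path: Task 1 → Task 3 → Task 6 → Task 10.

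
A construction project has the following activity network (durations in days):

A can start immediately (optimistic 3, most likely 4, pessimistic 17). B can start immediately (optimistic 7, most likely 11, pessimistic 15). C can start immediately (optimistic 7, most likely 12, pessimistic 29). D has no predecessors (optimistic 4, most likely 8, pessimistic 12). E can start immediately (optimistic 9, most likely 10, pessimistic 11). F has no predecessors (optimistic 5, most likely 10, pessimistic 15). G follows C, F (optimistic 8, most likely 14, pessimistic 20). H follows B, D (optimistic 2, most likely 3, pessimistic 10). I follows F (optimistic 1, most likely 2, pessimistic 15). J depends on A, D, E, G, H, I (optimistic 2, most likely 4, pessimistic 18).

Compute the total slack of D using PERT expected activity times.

16 days

te_A = (3 + 4·4 + 17)/6 = 36/6 = 6
te_B = (7 + 4·11 + 15)/6 = 66/6 = 11
te_C = (7 + 4·12 + 29)/6 = 84/6 = 14
te_D = (4 + 4·8 + 12)/6 = 48/6 = 8
te_E = (9 + 4·10 + 11)/6 = 60/6 = 10
te_F = (5 + 4·10 + 15)/6 = 60/6 = 10
te_G = (8 + 4·14 + 20)/6 = 84/6 = 14
te_H = (2 + 4·3 + 10)/6 = 24/6 = 4
te_I = (1 + 4·2 + 15)/6 = 24/6 = 4
te_J = (2 + 4·4 + 18)/6 = 36/6 = 6

Forward pass:
ES_A = 0; EF_A = 6
ES_B = 0; EF_B = 11
ES_C = 0; EF_C = 14
ES_D = 0; EF_D = 8
ES_E = 0; EF_E = 10
ES_F = 0; EF_F = 10
ES_G = max(EF_C=14, EF_F=10) = 14; EF_G = 14+14 = 28
ES_H = max(EF_B=11, EF_D=8) = 11; EF_H = 11+4 = 15
ES_I = 10; EF_I = 10+4 = 14
ES_J = max(EF_A=6, EF_D=8, EF_E=10, EF_G=28, EF_H=15, EF_I=14) = 28; EF_J = 28+6 = 34
Expected project duration μ = 34 days. Critical path: C → G → J.

Backward pass:
LF_J = 34; LS_J = 34−6 = 28
LF_I = LS_J = 28; LS_I = 28−4 = 24
LF_H = LS_J = 28; LS_H = 28−4 = 24
LF_G = LS_J = 28; LS_G = 28−14 = 14
LF_F = min(LS_G=14, LS_I=24) = 14; LS_F = 14−10 = 4
LF_E = LS_J = 28; LS_E = 28−10 = 18
LF_D = min(LS_H=24, LS_J=28) = 24; LS_D = 24−8 = 16
LF_C = LS_G = 14; LS_C = 14−14 = 0
LF_B = LS_H = 24; LS_B = 24−11 = 13
LF_A = LS_J = 28; LS_A = 28−6 = 22
Slack_D = LS_D − ES_D = 16 − 0 = 16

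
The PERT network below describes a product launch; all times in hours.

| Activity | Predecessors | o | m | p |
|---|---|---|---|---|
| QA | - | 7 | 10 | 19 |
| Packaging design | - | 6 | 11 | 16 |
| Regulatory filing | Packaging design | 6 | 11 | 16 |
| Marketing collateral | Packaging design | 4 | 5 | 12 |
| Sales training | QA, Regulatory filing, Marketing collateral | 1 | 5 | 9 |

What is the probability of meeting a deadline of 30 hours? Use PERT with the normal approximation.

te_QA = (7 + 4·10 + 19)/6 = 66/6 = 11; σ²_QA = ((19−7)/6)² = 4.000
te_Packaging design = (6 + 4·11 + 16)/6 = 66/6 = 11; σ²_Packaging design = ((16−6)/6)² = 2.778
te_Regulatory filing = (6 + 4·11 + 16)/6 = 66/6 = 11; σ²_Regulatory filing = ((16−6)/6)² = 2.778
te_Marketing collateral = (4 + 4·5 + 12)/6 = 36/6 = 6; σ²_Marketing collateral = ((12−4)/6)² = 1.778
te_Sales training = (1 + 4·5 + 9)/6 = 30/6 = 5; σ²_Sales training = ((9−1)/6)² = 1.778

Forward pass:
ES_QA = 0; EF_QA = 11
ES_Packaging design = 0; EF_Packaging design = 11
ES_Regulatory filing = 11; EF_Regulatory filing = 11+11 = 22
ES_Marketing collateral = 11; EF_Marketing collateral = 11+6 = 17
ES_Sales training = max(EF_QA=11, EF_Regulatory filing=22, EF_Marketing collateral=17) = 22; EF_Sales training = 22+5 = 27
Expected project duration μ = 27 hours. Critical path: Packaging design → Regulatory filing → Sales training.

Variance along critical path = 2.778 + 2.778 + 1.778 = 7.333; σ = √7.333 = 2.708 hours.
Z = (30 − 27) / 2.708 = 1.108
P(T ≤ 30) = Φ(1.108) ≈ 0.866

0.866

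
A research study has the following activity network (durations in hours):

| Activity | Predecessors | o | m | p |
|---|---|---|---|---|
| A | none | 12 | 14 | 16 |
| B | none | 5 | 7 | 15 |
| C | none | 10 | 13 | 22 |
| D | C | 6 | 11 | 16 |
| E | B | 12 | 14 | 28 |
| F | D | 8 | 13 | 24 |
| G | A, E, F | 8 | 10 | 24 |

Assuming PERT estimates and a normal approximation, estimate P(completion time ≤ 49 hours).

te_A = (12 + 4·14 + 16)/6 = 84/6 = 14; σ²_A = ((16−12)/6)² = 0.444
te_B = (5 + 4·7 + 15)/6 = 48/6 = 8; σ²_B = ((15−5)/6)² = 2.778
te_C = (10 + 4·13 + 22)/6 = 84/6 = 14; σ²_C = ((22−10)/6)² = 4.000
te_D = (6 + 4·11 + 16)/6 = 66/6 = 11; σ²_D = ((16−6)/6)² = 2.778
te_E = (12 + 4·14 + 28)/6 = 96/6 = 16; σ²_E = ((28−12)/6)² = 7.111
te_F = (8 + 4·13 + 24)/6 = 84/6 = 14; σ²_F = ((24−8)/6)² = 7.111
te_G = (8 + 4·10 + 24)/6 = 72/6 = 12; σ²_G = ((24−8)/6)² = 7.111

Forward pass:
ES_A = 0; EF_A = 14
ES_B = 0; EF_B = 8
ES_C = 0; EF_C = 14
ES_D = 14; EF_D = 14+11 = 25
ES_E = 8; EF_E = 8+16 = 24
ES_F = 25; EF_F = 25+14 = 39
ES_G = max(EF_A=14, EF_E=24, EF_F=39) = 39; EF_G = 39+12 = 51
Expected project duration μ = 51 hours. Critical path: C → D → F → G.

Variance along critical path = 4.000 + 2.778 + 7.111 + 7.111 = 21.000; σ = √21.000 = 4.583 hours.
Z = (49 − 51) / 4.583 = -0.436
P(T ≤ 49) = Φ(-0.436) ≈ 0.331

0.331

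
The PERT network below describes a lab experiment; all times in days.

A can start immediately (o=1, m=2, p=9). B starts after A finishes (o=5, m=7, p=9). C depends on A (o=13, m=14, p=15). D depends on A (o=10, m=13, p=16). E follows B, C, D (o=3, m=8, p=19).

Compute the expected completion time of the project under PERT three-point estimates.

26 days

te_A = (1 + 4·2 + 9)/6 = 18/6 = 3
te_B = (5 + 4·7 + 9)/6 = 42/6 = 7
te_C = (13 + 4·14 + 15)/6 = 84/6 = 14
te_D = (10 + 4·13 + 16)/6 = 78/6 = 13
te_E = (3 + 4·8 + 19)/6 = 54/6 = 9

Forward pass:
ES_A = 0; EF_A = 3
ES_B = 3; EF_B = 3+7 = 10
ES_C = 3; EF_C = 3+14 = 17
ES_D = 3; EF_D = 3+13 = 16
ES_E = max(EF_B=10, EF_C=17, EF_D=16) = 17; EF_E = 17+9 = 26
Expected project duration μ = 26 days. Critical path: A → C → E.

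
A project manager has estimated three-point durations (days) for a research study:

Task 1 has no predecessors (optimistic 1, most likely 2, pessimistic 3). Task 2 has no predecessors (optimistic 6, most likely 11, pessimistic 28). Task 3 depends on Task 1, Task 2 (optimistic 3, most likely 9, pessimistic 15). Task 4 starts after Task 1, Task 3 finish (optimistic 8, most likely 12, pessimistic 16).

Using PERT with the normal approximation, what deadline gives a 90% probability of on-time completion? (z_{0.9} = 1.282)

te_Task 1 = (1 + 4·2 + 3)/6 = 12/6 = 2; σ²_Task 1 = ((3−1)/6)² = 0.111
te_Task 2 = (6 + 4·11 + 28)/6 = 78/6 = 13; σ²_Task 2 = ((28−6)/6)² = 13.444
te_Task 3 = (3 + 4·9 + 15)/6 = 54/6 = 9; σ²_Task 3 = ((15−3)/6)² = 4.000
te_Task 4 = (8 + 4·12 + 16)/6 = 72/6 = 12; σ²_Task 4 = ((16−8)/6)² = 1.778

Forward pass:
ES_Task 1 = 0; EF_Task 1 = 2
ES_Task 2 = 0; EF_Task 2 = 13
ES_Task 3 = max(EF_Task 1=2, EF_Task 2=13) = 13; EF_Task 3 = 13+9 = 22
ES_Task 4 = max(EF_Task 1=2, EF_Task 3=22) = 22; EF_Task 4 = 22+12 = 34
Expected project duration μ = 34 days. Critical path: Task 2 → Task 3 → Task 4.

Variance along critical path = 13.444 + 4.000 + 1.778 = 19.222; σ = 4.384 days.
D = μ + z·σ = 34 + 1.282·4.384 = 39.6 days

39.6 days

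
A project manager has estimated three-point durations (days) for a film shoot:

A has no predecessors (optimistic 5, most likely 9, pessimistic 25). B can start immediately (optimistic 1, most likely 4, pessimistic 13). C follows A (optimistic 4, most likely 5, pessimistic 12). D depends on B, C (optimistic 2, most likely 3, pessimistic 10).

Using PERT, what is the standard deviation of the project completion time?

te_A = (5 + 4·9 + 25)/6 = 66/6 = 11; σ²_A = ((25−5)/6)² = 11.111
te_B = (1 + 4·4 + 13)/6 = 30/6 = 5; σ²_B = ((13−1)/6)² = 4.000
te_C = (4 + 4·5 + 12)/6 = 36/6 = 6; σ²_C = ((12−4)/6)² = 1.778
te_D = (2 + 4·3 + 10)/6 = 24/6 = 4; σ²_D = ((10−2)/6)² = 1.778

Forward pass:
ES_A = 0; EF_A = 11
ES_B = 0; EF_B = 5
ES_C = 11; EF_C = 11+6 = 17
ES_D = max(EF_B=5, EF_C=17) = 17; EF_D = 17+4 = 21
Expected project duration μ = 21 days. Critical path: A → C → D.

Variance along critical path = 11.111 + 1.778 + 1.778 = 14.667
σ = √14.667 = 3.830 days

3.83 days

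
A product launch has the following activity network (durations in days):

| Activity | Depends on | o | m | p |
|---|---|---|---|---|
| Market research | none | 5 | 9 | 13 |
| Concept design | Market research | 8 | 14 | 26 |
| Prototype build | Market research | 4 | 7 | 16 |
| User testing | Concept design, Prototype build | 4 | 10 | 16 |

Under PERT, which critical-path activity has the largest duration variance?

Concept design

te_Market research = (5 + 4·9 + 13)/6 = 54/6 = 9; σ²_Market research = ((13−5)/6)² = 1.778
te_Concept design = (8 + 4·14 + 26)/6 = 90/6 = 15; σ²_Concept design = ((26−8)/6)² = 9.000
te_Prototype build = (4 + 4·7 + 16)/6 = 48/6 = 8; σ²_Prototype build = ((16−4)/6)² = 4.000
te_User testing = (4 + 4·10 + 16)/6 = 60/6 = 10; σ²_User testing = ((16−4)/6)² = 4.000

Forward pass:
ES_Market research = 0; EF_Market research = 9
ES_Concept design = 9; EF_Concept design = 9+15 = 24
ES_Prototype build = 9; EF_Prototype build = 9+8 = 17
ES_User testing = max(EF_Concept design=24, EF_Prototype build=17) = 24; EF_User testing = 24+10 = 34
Expected project duration μ = 34 days. Critical path: Market research → Concept design → User testing.

Variances on critical path: σ²_Market research=1.778, σ²_Concept design=9.000, σ²_User testing=4.000.
Largest is σ²_Concept design = 9.000.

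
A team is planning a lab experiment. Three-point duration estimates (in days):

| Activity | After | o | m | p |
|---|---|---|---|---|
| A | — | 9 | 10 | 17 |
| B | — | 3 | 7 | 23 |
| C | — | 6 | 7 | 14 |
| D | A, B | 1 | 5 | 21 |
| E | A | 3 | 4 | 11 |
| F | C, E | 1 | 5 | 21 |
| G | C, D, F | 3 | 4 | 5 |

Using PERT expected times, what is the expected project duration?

27 days

te_A = (9 + 4·10 + 17)/6 = 66/6 = 11
te_B = (3 + 4·7 + 23)/6 = 54/6 = 9
te_C = (6 + 4·7 + 14)/6 = 48/6 = 8
te_D = (1 + 4·5 + 21)/6 = 42/6 = 7
te_E = (3 + 4·4 + 11)/6 = 30/6 = 5
te_F = (1 + 4·5 + 21)/6 = 42/6 = 7
te_G = (3 + 4·4 + 5)/6 = 24/6 = 4

Forward pass:
ES_A = 0; EF_A = 11
ES_B = 0; EF_B = 9
ES_C = 0; EF_C = 8
ES_D = max(EF_A=11, EF_B=9) = 11; EF_D = 11+7 = 18
ES_E = 11; EF_E = 11+5 = 16
ES_F = max(EF_C=8, EF_E=16) = 16; EF_F = 16+7 = 23
ES_G = max(EF_C=8, EF_D=18, EF_F=23) = 23; EF_G = 23+4 = 27
Expected project duration μ = 27 days. Critical path: A → E → F → G.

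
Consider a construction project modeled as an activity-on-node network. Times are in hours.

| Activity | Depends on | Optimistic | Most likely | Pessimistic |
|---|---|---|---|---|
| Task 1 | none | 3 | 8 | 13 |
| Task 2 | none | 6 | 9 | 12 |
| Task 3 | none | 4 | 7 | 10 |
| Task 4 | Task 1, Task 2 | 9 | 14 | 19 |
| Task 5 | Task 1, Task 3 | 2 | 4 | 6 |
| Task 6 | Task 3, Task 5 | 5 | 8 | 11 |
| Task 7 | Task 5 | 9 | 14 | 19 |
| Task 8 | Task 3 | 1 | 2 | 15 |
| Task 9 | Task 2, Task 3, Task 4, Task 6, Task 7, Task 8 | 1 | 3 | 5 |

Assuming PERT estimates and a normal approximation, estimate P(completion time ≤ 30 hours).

0.653

te_Task 1 = (3 + 4·8 + 13)/6 = 48/6 = 8; σ²_Task 1 = ((13−3)/6)² = 2.778
te_Task 2 = (6 + 4·9 + 12)/6 = 54/6 = 9; σ²_Task 2 = ((12−6)/6)² = 1.000
te_Task 3 = (4 + 4·7 + 10)/6 = 42/6 = 7; σ²_Task 3 = ((10−4)/6)² = 1.000
te_Task 4 = (9 + 4·14 + 19)/6 = 84/6 = 14; σ²_Task 4 = ((19−9)/6)² = 2.778
te_Task 5 = (2 + 4·4 + 6)/6 = 24/6 = 4; σ²_Task 5 = ((6−2)/6)² = 0.444
te_Task 6 = (5 + 4·8 + 11)/6 = 48/6 = 8; σ²_Task 6 = ((11−5)/6)² = 1.000
te_Task 7 = (9 + 4·14 + 19)/6 = 84/6 = 14; σ²_Task 7 = ((19−9)/6)² = 2.778
te_Task 8 = (1 + 4·2 + 15)/6 = 24/6 = 4; σ²_Task 8 = ((15−1)/6)² = 5.444
te_Task 9 = (1 + 4·3 + 5)/6 = 18/6 = 3; σ²_Task 9 = ((5−1)/6)² = 0.444

Forward pass:
ES_Task 1 = 0; EF_Task 1 = 8
ES_Task 2 = 0; EF_Task 2 = 9
ES_Task 3 = 0; EF_Task 3 = 7
ES_Task 4 = max(EF_Task 1=8, EF_Task 2=9) = 9; EF_Task 4 = 9+14 = 23
ES_Task 5 = max(EF_Task 1=8, EF_Task 3=7) = 8; EF_Task 5 = 8+4 = 12
ES_Task 6 = max(EF_Task 3=7, EF_Task 5=12) = 12; EF_Task 6 = 12+8 = 20
ES_Task 7 = 12; EF_Task 7 = 12+14 = 26
ES_Task 8 = 7; EF_Task 8 = 7+4 = 11
ES_Task 9 = max(EF_Task 2=9, EF_Task 3=7, EF_Task 4=23, EF_Task 6=20, EF_Task 7=26, EF_Task 8=11) = 26; EF_Task 9 = 26+3 = 29
Expected project duration μ = 29 hours. Critical path: Task 1 → Task 5 → Task 7 → Task 9.

Variance along critical path = 2.778 + 0.444 + 2.778 + 0.444 = 6.444; σ = √6.444 = 2.539 hours.
Z = (30 − 29) / 2.539 = 0.394
P(T ≤ 30) = Φ(0.394) ≈ 0.653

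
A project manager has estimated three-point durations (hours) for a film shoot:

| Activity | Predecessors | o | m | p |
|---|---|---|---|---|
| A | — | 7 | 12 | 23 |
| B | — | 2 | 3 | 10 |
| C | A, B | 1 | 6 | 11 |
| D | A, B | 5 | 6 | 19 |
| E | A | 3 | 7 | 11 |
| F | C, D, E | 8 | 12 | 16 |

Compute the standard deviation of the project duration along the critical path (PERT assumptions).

te_A = (7 + 4·12 + 23)/6 = 78/6 = 13; σ²_A = ((23−7)/6)² = 7.111
te_B = (2 + 4·3 + 10)/6 = 24/6 = 4; σ²_B = ((10−2)/6)² = 1.778
te_C = (1 + 4·6 + 11)/6 = 36/6 = 6; σ²_C = ((11−1)/6)² = 2.778
te_D = (5 + 4·6 + 19)/6 = 48/6 = 8; σ²_D = ((19−5)/6)² = 5.444
te_E = (3 + 4·7 + 11)/6 = 42/6 = 7; σ²_E = ((11−3)/6)² = 1.778
te_F = (8 + 4·12 + 16)/6 = 72/6 = 12; σ²_F = ((16−8)/6)² = 1.778

Forward pass:
ES_A = 0; EF_A = 13
ES_B = 0; EF_B = 4
ES_C = max(EF_A=13, EF_B=4) = 13; EF_C = 13+6 = 19
ES_D = max(EF_A=13, EF_B=4) = 13; EF_D = 13+8 = 21
ES_E = 13; EF_E = 13+7 = 20
ES_F = max(EF_C=19, EF_D=21, EF_E=20) = 21; EF_F = 21+12 = 33
Expected project duration μ = 33 hours. Critical path: A → D → F.

Variance along critical path = 7.111 + 5.444 + 1.778 = 14.333
σ = √14.333 = 3.786 hours

3.79 hours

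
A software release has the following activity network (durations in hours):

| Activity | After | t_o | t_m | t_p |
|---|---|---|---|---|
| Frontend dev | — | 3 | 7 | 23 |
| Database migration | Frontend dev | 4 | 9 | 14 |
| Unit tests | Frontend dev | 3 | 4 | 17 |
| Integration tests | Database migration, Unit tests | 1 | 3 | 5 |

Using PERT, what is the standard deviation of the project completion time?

3.79 hours

te_Frontend dev = (3 + 4·7 + 23)/6 = 54/6 = 9; σ²_Frontend dev = ((23−3)/6)² = 11.111
te_Database migration = (4 + 4·9 + 14)/6 = 54/6 = 9; σ²_Database migration = ((14−4)/6)² = 2.778
te_Unit tests = (3 + 4·4 + 17)/6 = 36/6 = 6; σ²_Unit tests = ((17−3)/6)² = 5.444
te_Integration tests = (1 + 4·3 + 5)/6 = 18/6 = 3; σ²_Integration tests = ((5−1)/6)² = 0.444

Forward pass:
ES_Frontend dev = 0; EF_Frontend dev = 9
ES_Database migration = 9; EF_Database migration = 9+9 = 18
ES_Unit tests = 9; EF_Unit tests = 9+6 = 15
ES_Integration tests = max(EF_Database migration=18, EF_Unit tests=15) = 18; EF_Integration tests = 18+3 = 21
Expected project duration μ = 21 hours. Critical path: Frontend dev → Database migration → Integration tests.

Variance along critical path = 11.111 + 2.778 + 0.444 = 14.333
σ = √14.333 = 3.786 hours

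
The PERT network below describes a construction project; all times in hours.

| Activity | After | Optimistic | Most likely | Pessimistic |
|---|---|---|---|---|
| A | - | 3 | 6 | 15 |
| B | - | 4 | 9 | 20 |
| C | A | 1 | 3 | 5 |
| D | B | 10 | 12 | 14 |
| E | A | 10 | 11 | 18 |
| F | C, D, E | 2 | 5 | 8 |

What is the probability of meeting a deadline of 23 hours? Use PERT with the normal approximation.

te_A = (3 + 4·6 + 15)/6 = 42/6 = 7; σ²_A = ((15−3)/6)² = 4.000
te_B = (4 + 4·9 + 20)/6 = 60/6 = 10; σ²_B = ((20−4)/6)² = 7.111
te_C = (1 + 4·3 + 5)/6 = 18/6 = 3; σ²_C = ((5−1)/6)² = 0.444
te_D = (10 + 4·12 + 14)/6 = 72/6 = 12; σ²_D = ((14−10)/6)² = 0.444
te_E = (10 + 4·11 + 18)/6 = 72/6 = 12; σ²_E = ((18−10)/6)² = 1.778
te_F = (2 + 4·5 + 8)/6 = 30/6 = 5; σ²_F = ((8−2)/6)² = 1.000

Forward pass:
ES_A = 0; EF_A = 7
ES_B = 0; EF_B = 10
ES_C = 7; EF_C = 7+3 = 10
ES_D = 10; EF_D = 10+12 = 22
ES_E = 7; EF_E = 7+12 = 19
ES_F = max(EF_C=10, EF_D=22, EF_E=19) = 22; EF_F = 22+5 = 27
Expected project duration μ = 27 hours. Critical path: B → D → F.

Variance along critical path = 7.111 + 0.444 + 1.000 = 8.556; σ = √8.556 = 2.925 hours.
Z = (23 − 27) / 2.925 = -1.368
P(T ≤ 23) = Φ(-1.368) ≈ 0.086

0.086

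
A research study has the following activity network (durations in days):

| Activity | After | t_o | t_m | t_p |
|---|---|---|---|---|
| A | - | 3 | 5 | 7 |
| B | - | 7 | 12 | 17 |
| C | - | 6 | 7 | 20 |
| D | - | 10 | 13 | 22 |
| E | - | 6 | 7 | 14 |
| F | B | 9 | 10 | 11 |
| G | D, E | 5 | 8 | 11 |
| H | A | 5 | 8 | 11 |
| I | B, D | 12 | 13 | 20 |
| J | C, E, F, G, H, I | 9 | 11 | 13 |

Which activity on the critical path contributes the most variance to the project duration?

D

te_A = (3 + 4·5 + 7)/6 = 30/6 = 5; σ²_A = ((7−3)/6)² = 0.444
te_B = (7 + 4·12 + 17)/6 = 72/6 = 12; σ²_B = ((17−7)/6)² = 2.778
te_C = (6 + 4·7 + 20)/6 = 54/6 = 9; σ²_C = ((20−6)/6)² = 5.444
te_D = (10 + 4·13 + 22)/6 = 84/6 = 14; σ²_D = ((22−10)/6)² = 4.000
te_E = (6 + 4·7 + 14)/6 = 48/6 = 8; σ²_E = ((14−6)/6)² = 1.778
te_F = (9 + 4·10 + 11)/6 = 60/6 = 10; σ²_F = ((11−9)/6)² = 0.111
te_G = (5 + 4·8 + 11)/6 = 48/6 = 8; σ²_G = ((11−5)/6)² = 1.000
te_H = (5 + 4·8 + 11)/6 = 48/6 = 8; σ²_H = ((11−5)/6)² = 1.000
te_I = (12 + 4·13 + 20)/6 = 84/6 = 14; σ²_I = ((20−12)/6)² = 1.778
te_J = (9 + 4·11 + 13)/6 = 66/6 = 11; σ²_J = ((13−9)/6)² = 0.444

Forward pass:
ES_A = 0; EF_A = 5
ES_B = 0; EF_B = 12
ES_C = 0; EF_C = 9
ES_D = 0; EF_D = 14
ES_E = 0; EF_E = 8
ES_F = 12; EF_F = 12+10 = 22
ES_G = max(EF_D=14, EF_E=8) = 14; EF_G = 14+8 = 22
ES_H = 5; EF_H = 5+8 = 13
ES_I = max(EF_B=12, EF_D=14) = 14; EF_I = 14+14 = 28
ES_J = max(EF_C=9, EF_E=8, EF_F=22, EF_G=22, EF_H=13, EF_I=28) = 28; EF_J = 28+11 = 39
Expected project duration μ = 39 days. Critical path: D → I → J.

Variances on critical path: σ²_D=4.000, σ²_I=1.778, σ²_J=0.444.
Largest is σ²_D = 4.000.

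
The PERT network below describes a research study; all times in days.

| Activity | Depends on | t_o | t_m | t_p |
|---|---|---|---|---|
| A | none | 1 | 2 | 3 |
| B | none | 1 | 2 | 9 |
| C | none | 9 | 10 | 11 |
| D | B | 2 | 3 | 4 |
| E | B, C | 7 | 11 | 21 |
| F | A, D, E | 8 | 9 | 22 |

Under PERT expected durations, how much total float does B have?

te_A = (1 + 4·2 + 3)/6 = 12/6 = 2
te_B = (1 + 4·2 + 9)/6 = 18/6 = 3
te_C = (9 + 4·10 + 11)/6 = 60/6 = 10
te_D = (2 + 4·3 + 4)/6 = 18/6 = 3
te_E = (7 + 4·11 + 21)/6 = 72/6 = 12
te_F = (8 + 4·9 + 22)/6 = 66/6 = 11

Forward pass:
ES_A = 0; EF_A = 2
ES_B = 0; EF_B = 3
ES_C = 0; EF_C = 10
ES_D = 3; EF_D = 3+3 = 6
ES_E = max(EF_B=3, EF_C=10) = 10; EF_E = 10+12 = 22
ES_F = max(EF_A=2, EF_D=6, EF_E=22) = 22; EF_F = 22+11 = 33
Expected project duration μ = 33 days. Critical path: C → E → F.

Backward pass:
LF_F = 33; LS_F = 33−11 = 22
LF_E = LS_F = 22; LS_E = 22−12 = 10
LF_D = LS_F = 22; LS_D = 22−3 = 19
LF_C = LS_E = 10; LS_C = 10−10 = 0
LF_B = min(LS_D=19, LS_E=10) = 10; LS_B = 10−3 = 7
LF_A = LS_F = 22; LS_A = 22−2 = 20
Slack_B = LS_B − ES_B = 7 − 0 = 7

7 days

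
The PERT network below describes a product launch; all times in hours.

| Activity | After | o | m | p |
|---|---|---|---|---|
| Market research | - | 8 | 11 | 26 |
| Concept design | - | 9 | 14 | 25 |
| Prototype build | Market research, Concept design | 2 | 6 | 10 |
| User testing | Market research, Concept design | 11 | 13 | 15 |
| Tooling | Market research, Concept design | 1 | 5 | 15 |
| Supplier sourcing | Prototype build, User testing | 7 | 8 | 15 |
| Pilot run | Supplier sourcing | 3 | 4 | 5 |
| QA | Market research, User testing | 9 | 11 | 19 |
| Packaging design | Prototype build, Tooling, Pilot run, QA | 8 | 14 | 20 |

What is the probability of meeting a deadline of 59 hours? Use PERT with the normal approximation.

te_Market research = (8 + 4·11 + 26)/6 = 78/6 = 13; σ²_Market research = ((26−8)/6)² = 9.000
te_Concept design = (9 + 4·14 + 25)/6 = 90/6 = 15; σ²_Concept design = ((25−9)/6)² = 7.111
te_Prototype build = (2 + 4·6 + 10)/6 = 36/6 = 6; σ²_Prototype build = ((10−2)/6)² = 1.778
te_User testing = (11 + 4·13 + 15)/6 = 78/6 = 13; σ²_User testing = ((15−11)/6)² = 0.444
te_Tooling = (1 + 4·5 + 15)/6 = 36/6 = 6; σ²_Tooling = ((15−1)/6)² = 5.444
te_Supplier sourcing = (7 + 4·8 + 15)/6 = 54/6 = 9; σ²_Supplier sourcing = ((15−7)/6)² = 1.778
te_Pilot run = (3 + 4·4 + 5)/6 = 24/6 = 4; σ²_Pilot run = ((5−3)/6)² = 0.111
te_QA = (9 + 4·11 + 19)/6 = 72/6 = 12; σ²_QA = ((19−9)/6)² = 2.778
te_Packaging design = (8 + 4·14 + 20)/6 = 84/6 = 14; σ²_Packaging design = ((20−8)/6)² = 4.000

Forward pass:
ES_Market research = 0; EF_Market research = 13
ES_Concept design = 0; EF_Concept design = 15
ES_Prototype build = max(EF_Market research=13, EF_Concept design=15) = 15; EF_Prototype build = 15+6 = 21
ES_User testing = max(EF_Market research=13, EF_Concept design=15) = 15; EF_User testing = 15+13 = 28
ES_Tooling = max(EF_Market research=13, EF_Concept design=15) = 15; EF_Tooling = 15+6 = 21
ES_Supplier sourcing = max(EF_Prototype build=21, EF_User testing=28) = 28; EF_Supplier sourcing = 28+9 = 37
ES_Pilot run = 37; EF_Pilot run = 37+4 = 41
ES_QA = max(EF_Market research=13, EF_User testing=28) = 28; EF_QA = 28+12 = 40
ES_Packaging design = max(EF_Prototype build=21, EF_Tooling=21, EF_Pilot run=41, EF_QA=40) = 41; EF_Packaging design = 41+14 = 55
Expected project duration μ = 55 hours. Critical path: Concept design → User testing → Supplier sourcing → Pilot run → Packaging design.

Variance along critical path = 7.111 + 0.444 + 1.778 + 0.111 + 4.000 = 13.444; σ = √13.444 = 3.667 hours.
Z = (59 − 55) / 3.667 = 1.091
P(T ≤ 59) = Φ(1.091) ≈ 0.862

0.862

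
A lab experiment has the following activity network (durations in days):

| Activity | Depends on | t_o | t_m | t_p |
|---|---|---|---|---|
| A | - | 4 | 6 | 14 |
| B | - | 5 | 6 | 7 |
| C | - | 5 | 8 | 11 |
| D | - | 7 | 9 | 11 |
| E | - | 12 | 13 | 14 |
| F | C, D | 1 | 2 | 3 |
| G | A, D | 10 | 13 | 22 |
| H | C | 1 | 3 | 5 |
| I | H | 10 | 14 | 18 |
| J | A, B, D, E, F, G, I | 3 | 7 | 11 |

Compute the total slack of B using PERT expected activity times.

19 days

te_A = (4 + 4·6 + 14)/6 = 42/6 = 7
te_B = (5 + 4·6 + 7)/6 = 36/6 = 6
te_C = (5 + 4·8 + 11)/6 = 48/6 = 8
te_D = (7 + 4·9 + 11)/6 = 54/6 = 9
te_E = (12 + 4·13 + 14)/6 = 78/6 = 13
te_F = (1 + 4·2 + 3)/6 = 12/6 = 2
te_G = (10 + 4·13 + 22)/6 = 84/6 = 14
te_H = (1 + 4·3 + 5)/6 = 18/6 = 3
te_I = (10 + 4·14 + 18)/6 = 84/6 = 14
te_J = (3 + 4·7 + 11)/6 = 42/6 = 7

Forward pass:
ES_A = 0; EF_A = 7
ES_B = 0; EF_B = 6
ES_C = 0; EF_C = 8
ES_D = 0; EF_D = 9
ES_E = 0; EF_E = 13
ES_F = max(EF_C=8, EF_D=9) = 9; EF_F = 9+2 = 11
ES_G = max(EF_A=7, EF_D=9) = 9; EF_G = 9+14 = 23
ES_H = 8; EF_H = 8+3 = 11
ES_I = 11; EF_I = 11+14 = 25
ES_J = max(EF_A=7, EF_B=6, EF_D=9, EF_E=13, EF_F=11, EF_G=23, EF_I=25) = 25; EF_J = 25+7 = 32
Expected project duration μ = 32 days. Critical path: C → H → I → J.

Backward pass:
LF_J = 32; LS_J = 32−7 = 25
LF_I = LS_J = 25; LS_I = 25−14 = 11
LF_H = LS_I = 11; LS_H = 11−3 = 8
LF_G = LS_J = 25; LS_G = 25−14 = 11
LF_F = LS_J = 25; LS_F = 25−2 = 23
LF_E = LS_J = 25; LS_E = 25−13 = 12
LF_D = min(LS_F=23, LS_G=11, LS_J=25) = 11; LS_D = 11−9 = 2
LF_C = min(LS_F=23, LS_H=8) = 8; LS_C = 8−8 = 0
LF_B = LS_J = 25; LS_B = 25−6 = 19
LF_A = min(LS_G=11, LS_J=25) = 11; LS_A = 11−7 = 4
Slack_B = LS_B − ES_B = 19 − 0 = 19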